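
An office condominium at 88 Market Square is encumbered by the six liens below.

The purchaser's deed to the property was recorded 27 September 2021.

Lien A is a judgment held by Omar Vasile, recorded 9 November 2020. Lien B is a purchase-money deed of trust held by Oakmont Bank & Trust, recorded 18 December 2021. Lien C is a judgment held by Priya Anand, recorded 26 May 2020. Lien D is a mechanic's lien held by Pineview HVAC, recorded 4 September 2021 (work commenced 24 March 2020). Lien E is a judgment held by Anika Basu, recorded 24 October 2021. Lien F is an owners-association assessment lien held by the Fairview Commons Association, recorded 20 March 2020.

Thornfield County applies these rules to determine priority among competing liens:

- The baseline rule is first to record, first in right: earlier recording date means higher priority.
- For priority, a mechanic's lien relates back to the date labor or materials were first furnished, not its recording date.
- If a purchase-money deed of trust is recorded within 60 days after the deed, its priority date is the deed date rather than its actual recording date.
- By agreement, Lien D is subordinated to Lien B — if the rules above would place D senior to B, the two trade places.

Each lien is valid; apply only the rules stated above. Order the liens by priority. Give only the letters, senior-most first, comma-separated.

First, effective dates: B missed the 60-day window (82 days after the deed), so its recording date stands; D relates back to 24 March 2020 (work commenced).
By effective date: F (20 March 2020), D (24 March 2020), C (26 May 2020), A (9 November 2020), E (24 October 2021), B (18 December 2021).
D would otherwise be senior to B, so under the subordination agreement D and B exchange positions.

F, B, C, A, E, D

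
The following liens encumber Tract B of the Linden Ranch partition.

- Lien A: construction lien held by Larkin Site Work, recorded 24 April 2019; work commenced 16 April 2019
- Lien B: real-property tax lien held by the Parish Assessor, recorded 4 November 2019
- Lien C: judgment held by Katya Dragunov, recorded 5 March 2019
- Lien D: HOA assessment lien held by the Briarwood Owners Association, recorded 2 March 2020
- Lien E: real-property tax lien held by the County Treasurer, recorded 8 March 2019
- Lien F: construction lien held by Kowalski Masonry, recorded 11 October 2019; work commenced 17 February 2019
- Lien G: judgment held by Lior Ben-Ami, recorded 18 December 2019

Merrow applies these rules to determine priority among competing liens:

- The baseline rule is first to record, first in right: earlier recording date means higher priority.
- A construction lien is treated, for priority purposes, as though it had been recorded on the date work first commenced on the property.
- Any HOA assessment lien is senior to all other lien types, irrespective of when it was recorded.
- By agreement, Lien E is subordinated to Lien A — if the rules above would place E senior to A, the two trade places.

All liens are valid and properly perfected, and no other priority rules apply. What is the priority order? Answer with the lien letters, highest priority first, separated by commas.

D, F, C, A, E, B, G

Adjusting effective dates: A's effective date is 16 April 2019, when work began; F is treated as recorded 17 February 2019, the work-commencement date.
D is an HOA assessment lien, so it outranks all other liens regardless of date.
The other liens, earliest effective date first: F (17 February 2019), C (5 March 2019), E (8 March 2019), A (16 April 2019), B (4 November 2019), G (18 December 2019).
E is senior to A before the subordination, so the two trade places.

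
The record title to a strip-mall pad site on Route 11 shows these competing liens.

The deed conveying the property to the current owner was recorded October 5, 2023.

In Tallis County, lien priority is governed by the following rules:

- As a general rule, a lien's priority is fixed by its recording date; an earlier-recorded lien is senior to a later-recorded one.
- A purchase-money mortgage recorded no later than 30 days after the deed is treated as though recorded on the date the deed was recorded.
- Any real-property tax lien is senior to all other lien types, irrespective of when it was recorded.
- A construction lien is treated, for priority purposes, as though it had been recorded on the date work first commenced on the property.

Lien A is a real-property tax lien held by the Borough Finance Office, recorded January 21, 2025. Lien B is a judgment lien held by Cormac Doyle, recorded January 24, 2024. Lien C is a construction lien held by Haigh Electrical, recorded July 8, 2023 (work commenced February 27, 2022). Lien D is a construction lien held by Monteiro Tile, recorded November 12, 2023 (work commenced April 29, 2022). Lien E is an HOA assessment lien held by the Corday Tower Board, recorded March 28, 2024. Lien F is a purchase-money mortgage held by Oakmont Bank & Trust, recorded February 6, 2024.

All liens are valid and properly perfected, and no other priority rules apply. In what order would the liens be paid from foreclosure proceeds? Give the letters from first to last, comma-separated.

A, C, D, B, F, E

Adjusting effective dates: C is treated as recorded February 27, 2022, the work-commencement date; D's effective date is April 29, 2022, when work began; F missed the 30-day window (124 days after the deed), so its recording date stands.
A, as a real-property tax lien, has superpriority and ranks first.
Remaining liens by effective date: C (February 27, 2022), D (April 29, 2022), B (January 24, 2024), F (February 6, 2024), E (March 28, 2024).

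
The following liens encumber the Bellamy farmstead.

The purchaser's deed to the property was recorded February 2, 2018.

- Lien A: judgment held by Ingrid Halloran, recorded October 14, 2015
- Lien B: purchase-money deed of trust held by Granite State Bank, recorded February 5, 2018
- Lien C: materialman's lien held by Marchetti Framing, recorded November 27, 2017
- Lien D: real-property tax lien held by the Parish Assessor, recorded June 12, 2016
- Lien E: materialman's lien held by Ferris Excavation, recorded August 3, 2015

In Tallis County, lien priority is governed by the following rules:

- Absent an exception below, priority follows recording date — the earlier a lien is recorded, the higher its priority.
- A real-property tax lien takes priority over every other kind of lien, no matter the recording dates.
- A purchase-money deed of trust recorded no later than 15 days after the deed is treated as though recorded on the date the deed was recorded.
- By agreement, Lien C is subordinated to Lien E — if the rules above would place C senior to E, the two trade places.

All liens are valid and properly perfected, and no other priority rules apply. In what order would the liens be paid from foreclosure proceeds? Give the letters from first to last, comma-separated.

Effective dates after the stated exceptions: B's effective date is the deed date, February 2, 2018.
D is a real-property tax lien, so it outranks all other liens regardless of date.
Remaining liens by effective date: E (August 3, 2015), A (October 14, 2015), C (November 27, 2017), B (February 2, 2018).
Since C is not senior to E, the subordination leaves the order unchanged.

D, E, A, C, B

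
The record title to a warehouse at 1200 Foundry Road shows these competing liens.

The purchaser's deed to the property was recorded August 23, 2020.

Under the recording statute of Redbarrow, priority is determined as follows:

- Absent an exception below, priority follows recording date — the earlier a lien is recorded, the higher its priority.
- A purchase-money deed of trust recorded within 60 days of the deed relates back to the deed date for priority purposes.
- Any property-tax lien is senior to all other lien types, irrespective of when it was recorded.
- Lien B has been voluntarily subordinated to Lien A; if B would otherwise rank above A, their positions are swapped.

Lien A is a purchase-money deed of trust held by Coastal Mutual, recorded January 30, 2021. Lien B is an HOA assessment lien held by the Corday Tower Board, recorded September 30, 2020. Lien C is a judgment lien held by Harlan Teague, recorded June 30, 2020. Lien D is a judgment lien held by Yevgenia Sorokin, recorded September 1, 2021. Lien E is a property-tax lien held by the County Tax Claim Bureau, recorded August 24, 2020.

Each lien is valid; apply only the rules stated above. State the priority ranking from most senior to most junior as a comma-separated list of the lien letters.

E, C, A, B, D

Adjusting effective dates: A was recorded 160 days after the deed — beyond 60 days — so no relation-back applies.
As a property-tax lien, E is senior to every other lien.
The other liens, earliest effective date first: C (June 30, 2020), B (September 30, 2020), A (January 30, 2021), D (September 1, 2021).
Because B would otherwise rank above A, the subordination swaps them.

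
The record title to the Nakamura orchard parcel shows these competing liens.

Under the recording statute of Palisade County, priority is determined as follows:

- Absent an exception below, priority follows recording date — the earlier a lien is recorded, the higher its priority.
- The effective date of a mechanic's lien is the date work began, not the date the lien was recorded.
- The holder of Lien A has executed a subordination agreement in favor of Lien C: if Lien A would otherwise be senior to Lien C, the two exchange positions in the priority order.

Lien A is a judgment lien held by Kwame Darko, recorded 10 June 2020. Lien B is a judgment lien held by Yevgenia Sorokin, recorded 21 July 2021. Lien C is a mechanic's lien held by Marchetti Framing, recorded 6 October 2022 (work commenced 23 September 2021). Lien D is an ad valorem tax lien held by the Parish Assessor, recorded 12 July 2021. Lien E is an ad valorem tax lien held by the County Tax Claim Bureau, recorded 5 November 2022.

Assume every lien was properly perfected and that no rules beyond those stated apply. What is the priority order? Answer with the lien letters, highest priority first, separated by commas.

C, D, B, A, E

Effective dates after the stated exceptions: C relates back to 23 September 2021 (work commenced).
Sorted by effective date: A (10 June 2020), D (12 July 2021), B (21 July 2021), C (23 September 2021), E (5 November 2022).
The subordination applies — A was senior to C — so A and C swap.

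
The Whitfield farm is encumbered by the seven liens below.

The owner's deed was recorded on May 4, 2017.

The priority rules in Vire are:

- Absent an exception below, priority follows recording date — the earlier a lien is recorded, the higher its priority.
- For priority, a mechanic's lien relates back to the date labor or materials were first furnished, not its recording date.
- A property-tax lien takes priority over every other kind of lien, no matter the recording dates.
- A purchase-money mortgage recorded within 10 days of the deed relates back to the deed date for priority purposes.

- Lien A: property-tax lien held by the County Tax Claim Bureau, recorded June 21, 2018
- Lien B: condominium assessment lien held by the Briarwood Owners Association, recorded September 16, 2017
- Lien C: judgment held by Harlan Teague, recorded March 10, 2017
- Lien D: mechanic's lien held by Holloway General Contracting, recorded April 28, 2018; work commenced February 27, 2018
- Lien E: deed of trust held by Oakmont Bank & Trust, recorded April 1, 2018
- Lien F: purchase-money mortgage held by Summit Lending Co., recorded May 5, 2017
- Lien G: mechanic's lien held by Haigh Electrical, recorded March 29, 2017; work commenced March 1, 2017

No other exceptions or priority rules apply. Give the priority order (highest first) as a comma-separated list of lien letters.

First, effective dates: D is treated as recorded February 27, 2018, the work-commencement date; F was recorded within the 10-day window, so its effective date is the deed date May 4, 2017; G relates back to March 1, 2017 (work commenced).
A, as a property-tax lien, has superpriority and ranks first.
Remaining liens by effective date: G (March 1, 2017), C (March 10, 2017), F (May 4, 2017), B (September 16, 2017), D (February 27, 2018), E (April 1, 2018).

A, G, C, F, B, D, E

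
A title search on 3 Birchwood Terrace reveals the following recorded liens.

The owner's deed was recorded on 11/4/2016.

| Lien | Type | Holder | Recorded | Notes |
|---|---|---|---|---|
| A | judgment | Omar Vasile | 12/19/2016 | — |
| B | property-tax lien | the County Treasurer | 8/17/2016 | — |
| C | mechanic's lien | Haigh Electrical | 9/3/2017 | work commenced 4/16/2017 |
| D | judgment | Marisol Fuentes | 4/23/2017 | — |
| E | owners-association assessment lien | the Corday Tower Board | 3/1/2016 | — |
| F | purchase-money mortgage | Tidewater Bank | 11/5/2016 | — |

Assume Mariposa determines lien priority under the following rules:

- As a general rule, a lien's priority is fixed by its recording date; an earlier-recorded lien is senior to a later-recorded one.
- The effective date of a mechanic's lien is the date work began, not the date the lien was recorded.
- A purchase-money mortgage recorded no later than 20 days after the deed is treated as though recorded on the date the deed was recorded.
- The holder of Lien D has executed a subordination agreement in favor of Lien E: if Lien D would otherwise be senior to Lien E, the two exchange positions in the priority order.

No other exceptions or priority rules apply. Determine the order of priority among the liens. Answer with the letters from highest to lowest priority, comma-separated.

Effective dates after the stated exceptions: C's effective date is 4/16/2017, when work began; F was recorded within the 20-day window, so its effective date is the deed date 11/4/2016.
By effective date, earliest first: E (3/1/2016), B (8/17/2016), F (11/4/2016), A (12/19/2016), C (4/16/2017), D (4/23/2017).
D already ranks below E; the subordination has no effect.

E, B, F, A, C, D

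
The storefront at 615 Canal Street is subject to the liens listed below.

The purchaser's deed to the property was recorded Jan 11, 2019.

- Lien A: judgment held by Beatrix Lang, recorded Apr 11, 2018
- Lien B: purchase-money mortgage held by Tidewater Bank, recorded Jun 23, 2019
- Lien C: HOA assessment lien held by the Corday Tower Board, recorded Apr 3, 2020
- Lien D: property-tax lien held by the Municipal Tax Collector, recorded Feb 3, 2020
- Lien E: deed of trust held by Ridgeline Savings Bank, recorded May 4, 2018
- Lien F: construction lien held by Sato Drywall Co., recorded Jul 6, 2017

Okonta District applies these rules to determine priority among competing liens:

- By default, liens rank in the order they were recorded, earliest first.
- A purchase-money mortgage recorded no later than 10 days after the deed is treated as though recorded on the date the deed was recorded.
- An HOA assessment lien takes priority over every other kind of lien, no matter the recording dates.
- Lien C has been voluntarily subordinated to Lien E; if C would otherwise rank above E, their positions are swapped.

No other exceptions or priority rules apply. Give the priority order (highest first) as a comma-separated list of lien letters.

Effective dates: B was recorded 163 days after the deed, outside the 10-day window, so it keeps its recording date.
C, as an HOA assessment lien, has superpriority and ranks first.
Ordering the rest by effective date: F (Jul 6, 2017), A (Apr 11, 2018), E (May 4, 2018), B (Jun 23, 2019), D (Feb 3, 2020).
The subordination applies — C was senior to E — so C and E swap.

E, F, A, C, B, D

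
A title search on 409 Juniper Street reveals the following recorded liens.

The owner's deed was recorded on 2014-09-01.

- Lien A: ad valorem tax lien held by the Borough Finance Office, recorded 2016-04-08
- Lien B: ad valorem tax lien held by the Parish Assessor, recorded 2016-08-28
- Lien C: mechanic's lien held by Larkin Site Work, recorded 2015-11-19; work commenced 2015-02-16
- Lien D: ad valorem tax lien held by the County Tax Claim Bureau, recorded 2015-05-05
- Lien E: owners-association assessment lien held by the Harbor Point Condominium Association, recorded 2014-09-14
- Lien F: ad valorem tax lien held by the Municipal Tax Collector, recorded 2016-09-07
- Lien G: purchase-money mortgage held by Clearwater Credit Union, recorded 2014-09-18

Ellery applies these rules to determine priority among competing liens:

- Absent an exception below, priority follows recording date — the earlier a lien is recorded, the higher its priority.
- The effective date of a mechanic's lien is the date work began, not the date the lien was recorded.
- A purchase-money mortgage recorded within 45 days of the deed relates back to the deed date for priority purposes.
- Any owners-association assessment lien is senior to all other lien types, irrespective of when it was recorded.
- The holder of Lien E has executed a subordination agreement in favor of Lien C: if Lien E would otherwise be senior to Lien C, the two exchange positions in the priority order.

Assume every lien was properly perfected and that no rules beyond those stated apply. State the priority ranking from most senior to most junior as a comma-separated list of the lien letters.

C, G, E, D, A, B, F

First, effective dates: C relates back to 2015-02-16 (work commenced); G's effective date is the deed date, 2014-09-01.
E is an owners-association assessment lien and takes priority over every other lien.
The other liens, earliest effective date first: G (2014-09-01), C (2015-02-16), D (2015-05-05), A (2016-04-08), B (2016-08-28), F (2016-09-07).
Because E would otherwise rank above C, the subordination swaps them.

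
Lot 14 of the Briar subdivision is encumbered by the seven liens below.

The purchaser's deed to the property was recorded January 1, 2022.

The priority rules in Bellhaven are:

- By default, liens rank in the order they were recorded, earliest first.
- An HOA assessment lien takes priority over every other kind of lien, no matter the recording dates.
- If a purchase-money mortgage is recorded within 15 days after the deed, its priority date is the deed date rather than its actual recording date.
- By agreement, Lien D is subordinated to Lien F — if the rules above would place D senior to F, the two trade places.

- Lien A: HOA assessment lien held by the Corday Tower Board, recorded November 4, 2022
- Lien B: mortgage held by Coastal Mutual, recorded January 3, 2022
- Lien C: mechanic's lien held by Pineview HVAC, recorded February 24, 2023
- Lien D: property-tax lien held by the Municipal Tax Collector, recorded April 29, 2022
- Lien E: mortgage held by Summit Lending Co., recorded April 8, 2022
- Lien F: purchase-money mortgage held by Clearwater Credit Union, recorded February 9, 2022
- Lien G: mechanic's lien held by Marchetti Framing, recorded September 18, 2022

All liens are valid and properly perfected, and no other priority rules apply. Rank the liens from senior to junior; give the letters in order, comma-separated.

Effective dates after the stated exceptions: F was recorded 39 days after the deed — beyond 15 days — so no relation-back applies.
A is an HOA assessment lien, so it outranks all other liens regardless of date.
Remaining liens by effective date: B (January 3, 2022), F (February 9, 2022), E (April 8, 2022), D (April 29, 2022), G (September 18, 2022), C (February 24, 2023).
Since D is not senior to F, the subordination leaves the order unchanged.

A, B, F, E, D, G, C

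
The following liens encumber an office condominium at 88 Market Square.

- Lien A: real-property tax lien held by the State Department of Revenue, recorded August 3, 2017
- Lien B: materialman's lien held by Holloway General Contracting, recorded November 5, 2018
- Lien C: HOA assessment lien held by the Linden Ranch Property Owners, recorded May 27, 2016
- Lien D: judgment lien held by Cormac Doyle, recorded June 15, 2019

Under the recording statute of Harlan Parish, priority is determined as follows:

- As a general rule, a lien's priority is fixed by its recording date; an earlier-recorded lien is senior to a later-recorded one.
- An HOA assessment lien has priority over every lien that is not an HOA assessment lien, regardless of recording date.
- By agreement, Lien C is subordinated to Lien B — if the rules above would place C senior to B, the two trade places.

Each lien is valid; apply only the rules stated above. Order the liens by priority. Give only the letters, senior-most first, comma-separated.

B, A, C, D

C is an HOA assessment lien and takes priority over every other lien.
The other liens, earliest effective date first: A (August 3, 2017), B (November 5, 2018), D (June 15, 2019).
C would otherwise be senior to B, so under the subordination agreement C and B exchange positions.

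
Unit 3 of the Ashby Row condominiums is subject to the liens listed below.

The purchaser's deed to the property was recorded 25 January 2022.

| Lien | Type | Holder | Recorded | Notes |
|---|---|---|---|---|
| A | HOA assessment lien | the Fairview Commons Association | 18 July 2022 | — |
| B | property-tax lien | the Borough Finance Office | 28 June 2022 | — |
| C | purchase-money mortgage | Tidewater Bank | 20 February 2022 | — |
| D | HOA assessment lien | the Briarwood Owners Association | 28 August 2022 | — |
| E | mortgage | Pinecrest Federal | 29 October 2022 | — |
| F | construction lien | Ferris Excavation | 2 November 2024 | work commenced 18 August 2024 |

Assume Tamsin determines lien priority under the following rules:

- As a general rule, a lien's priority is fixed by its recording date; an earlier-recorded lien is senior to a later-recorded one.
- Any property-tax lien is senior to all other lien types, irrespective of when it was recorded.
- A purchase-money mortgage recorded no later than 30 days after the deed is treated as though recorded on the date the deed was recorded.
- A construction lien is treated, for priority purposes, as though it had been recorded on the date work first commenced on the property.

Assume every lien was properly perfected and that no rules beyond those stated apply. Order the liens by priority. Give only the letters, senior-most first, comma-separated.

B, C, A, D, E, F

First, effective dates: C relates back to the deed date 25 January 2022; F's effective date is 18 August 2024, when work began.
As a property-tax lien, B is senior to every other lien.
Among the remaining liens, by effective date: C (25 January 2022), A (18 July 2022), D (28 August 2022), E (29 October 2022), F (18 August 2024).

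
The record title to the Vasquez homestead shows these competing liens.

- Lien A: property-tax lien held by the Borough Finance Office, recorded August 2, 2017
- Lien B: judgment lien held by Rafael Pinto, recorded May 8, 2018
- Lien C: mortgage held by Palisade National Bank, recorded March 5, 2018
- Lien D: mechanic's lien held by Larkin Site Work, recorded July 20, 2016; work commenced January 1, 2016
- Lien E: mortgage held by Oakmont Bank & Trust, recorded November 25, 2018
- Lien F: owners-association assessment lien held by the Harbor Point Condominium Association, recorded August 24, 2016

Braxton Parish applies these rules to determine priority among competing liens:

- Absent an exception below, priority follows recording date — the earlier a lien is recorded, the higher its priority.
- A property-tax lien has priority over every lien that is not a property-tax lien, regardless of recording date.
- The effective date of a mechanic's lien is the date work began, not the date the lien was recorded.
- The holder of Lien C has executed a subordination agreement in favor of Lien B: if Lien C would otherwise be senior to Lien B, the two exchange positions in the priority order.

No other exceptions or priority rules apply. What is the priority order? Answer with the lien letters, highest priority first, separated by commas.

A, D, F, B, C, E

Adjusting effective dates: D relates back to January 1, 2016 (work commenced).
A is a property-tax lien, so it outranks all other liens regardless of date.
The other liens, earliest effective date first: D (January 1, 2016), F (August 24, 2016), C (March 5, 2018), B (May 8, 2018), E (November 25, 2018).
C would otherwise be senior to B, so under the subordination agreement C and B exchange positions.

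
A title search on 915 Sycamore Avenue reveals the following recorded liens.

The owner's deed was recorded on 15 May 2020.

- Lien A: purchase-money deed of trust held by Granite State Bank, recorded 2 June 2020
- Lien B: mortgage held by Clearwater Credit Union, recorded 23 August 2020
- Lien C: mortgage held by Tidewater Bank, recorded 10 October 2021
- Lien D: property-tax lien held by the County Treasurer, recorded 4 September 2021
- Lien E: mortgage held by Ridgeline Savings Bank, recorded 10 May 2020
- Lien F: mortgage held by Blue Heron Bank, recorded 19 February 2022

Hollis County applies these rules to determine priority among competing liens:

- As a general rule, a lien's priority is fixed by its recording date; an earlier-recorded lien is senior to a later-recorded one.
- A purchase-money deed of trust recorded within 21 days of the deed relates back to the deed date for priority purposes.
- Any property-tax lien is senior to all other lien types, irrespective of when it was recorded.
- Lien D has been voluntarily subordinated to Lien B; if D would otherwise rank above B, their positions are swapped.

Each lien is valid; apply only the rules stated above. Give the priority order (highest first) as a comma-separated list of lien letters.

First, effective dates: A relates back to the deed date 15 May 2020.
D is a property-tax lien and takes priority over every other lien.
Ordering the rest by effective date: E (10 May 2020), A (15 May 2020), B (23 August 2020), C (10 October 2021), F (19 February 2022).
Because D would otherwise rank above B, the subordination swaps them.

B, E, A, D, C, F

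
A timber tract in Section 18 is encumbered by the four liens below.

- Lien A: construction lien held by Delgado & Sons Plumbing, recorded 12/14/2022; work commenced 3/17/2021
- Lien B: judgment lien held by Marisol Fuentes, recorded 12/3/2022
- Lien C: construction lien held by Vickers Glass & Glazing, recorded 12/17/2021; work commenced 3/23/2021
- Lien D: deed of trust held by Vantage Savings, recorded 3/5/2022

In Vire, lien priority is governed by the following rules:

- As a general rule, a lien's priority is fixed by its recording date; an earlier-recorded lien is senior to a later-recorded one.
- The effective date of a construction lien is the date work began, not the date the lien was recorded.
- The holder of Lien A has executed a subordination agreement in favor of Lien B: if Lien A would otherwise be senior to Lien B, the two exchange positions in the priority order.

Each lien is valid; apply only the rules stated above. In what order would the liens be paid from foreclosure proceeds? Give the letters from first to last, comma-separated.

Effective dates after the stated exceptions: A is treated as recorded 3/17/2021, the work-commencement date; C is treated as recorded 3/23/2021, the work-commencement date.
By effective date, earliest first: A (3/17/2021), C (3/23/2021), D (3/5/2022), B (12/3/2022).
A would otherwise be senior to B, so under the subordination agreement A and B exchange positions.

B, C, D, A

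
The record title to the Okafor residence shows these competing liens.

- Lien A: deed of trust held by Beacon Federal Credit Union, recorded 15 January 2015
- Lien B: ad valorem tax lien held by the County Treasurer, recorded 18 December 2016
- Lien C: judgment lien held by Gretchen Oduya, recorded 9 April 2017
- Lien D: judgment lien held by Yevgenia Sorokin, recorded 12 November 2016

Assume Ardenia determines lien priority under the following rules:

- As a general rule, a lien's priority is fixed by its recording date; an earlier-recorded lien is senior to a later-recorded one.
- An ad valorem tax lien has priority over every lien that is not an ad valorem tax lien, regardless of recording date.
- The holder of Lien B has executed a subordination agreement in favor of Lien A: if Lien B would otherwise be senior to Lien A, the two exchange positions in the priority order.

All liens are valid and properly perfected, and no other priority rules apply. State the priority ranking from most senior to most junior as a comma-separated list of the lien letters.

A, B, D, C

B is an ad valorem tax lien, so it outranks all other liens regardless of date.
Remaining liens by effective date: A (15 January 2015), D (12 November 2016), C (9 April 2017).
The subordination applies — B was senior to A — so B and A swap.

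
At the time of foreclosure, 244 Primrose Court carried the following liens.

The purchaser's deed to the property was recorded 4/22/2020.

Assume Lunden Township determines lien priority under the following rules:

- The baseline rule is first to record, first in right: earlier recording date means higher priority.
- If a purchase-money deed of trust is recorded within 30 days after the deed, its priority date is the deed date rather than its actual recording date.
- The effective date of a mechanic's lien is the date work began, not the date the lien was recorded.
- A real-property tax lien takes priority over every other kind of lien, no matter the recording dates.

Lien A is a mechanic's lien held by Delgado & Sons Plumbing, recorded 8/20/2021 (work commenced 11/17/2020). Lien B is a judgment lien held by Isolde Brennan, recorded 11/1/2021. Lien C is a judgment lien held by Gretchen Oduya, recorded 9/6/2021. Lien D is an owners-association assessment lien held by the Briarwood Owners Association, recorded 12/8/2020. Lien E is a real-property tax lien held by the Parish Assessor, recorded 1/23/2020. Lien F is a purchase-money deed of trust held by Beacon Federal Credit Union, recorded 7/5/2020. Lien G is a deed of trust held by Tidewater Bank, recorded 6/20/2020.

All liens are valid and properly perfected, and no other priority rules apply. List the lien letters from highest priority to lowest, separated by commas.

E, G, F, A, D, C, B

Effective dates: A's effective date is 11/17/2020, when work began; F was recorded 74 days after the deed — beyond 30 days — so no relation-back applies.
E, as a real-property tax lien, has superpriority and ranks first.
Ordering the rest by effective date: G (6/20/2020), F (7/5/2020), A (11/17/2020), D (12/8/2020), C (9/6/2021), B (11/1/2021).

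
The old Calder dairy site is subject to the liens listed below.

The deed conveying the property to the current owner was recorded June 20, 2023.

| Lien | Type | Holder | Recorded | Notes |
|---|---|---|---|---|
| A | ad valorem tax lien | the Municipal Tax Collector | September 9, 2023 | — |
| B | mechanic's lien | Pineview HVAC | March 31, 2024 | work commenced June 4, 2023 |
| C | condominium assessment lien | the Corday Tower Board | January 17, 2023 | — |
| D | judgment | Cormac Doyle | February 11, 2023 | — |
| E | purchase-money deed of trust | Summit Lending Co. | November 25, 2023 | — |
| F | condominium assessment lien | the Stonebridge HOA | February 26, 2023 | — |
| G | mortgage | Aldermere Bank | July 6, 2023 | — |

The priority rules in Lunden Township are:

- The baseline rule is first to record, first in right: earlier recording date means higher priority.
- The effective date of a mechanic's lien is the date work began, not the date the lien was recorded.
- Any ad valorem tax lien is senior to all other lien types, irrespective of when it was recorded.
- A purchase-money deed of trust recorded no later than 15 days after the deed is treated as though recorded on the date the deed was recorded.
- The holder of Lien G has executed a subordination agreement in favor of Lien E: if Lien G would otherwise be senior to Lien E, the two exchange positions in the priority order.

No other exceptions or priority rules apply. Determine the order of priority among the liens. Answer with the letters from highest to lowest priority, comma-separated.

A, C, D, F, B, E, G

Adjusting effective dates: B's effective date is June 4, 2023, when work began; E was recorded 158 days after the deed — beyond 15 days — so no relation-back applies.
A is an ad valorem tax lien and takes priority over every other lien.
Ordering the rest by effective date: C (January 17, 2023), D (February 11, 2023), F (February 26, 2023), B (June 4, 2023), G (July 6, 2023), E (November 25, 2023).
G would otherwise be senior to E, so under the subordination agreement G and E exchange positions.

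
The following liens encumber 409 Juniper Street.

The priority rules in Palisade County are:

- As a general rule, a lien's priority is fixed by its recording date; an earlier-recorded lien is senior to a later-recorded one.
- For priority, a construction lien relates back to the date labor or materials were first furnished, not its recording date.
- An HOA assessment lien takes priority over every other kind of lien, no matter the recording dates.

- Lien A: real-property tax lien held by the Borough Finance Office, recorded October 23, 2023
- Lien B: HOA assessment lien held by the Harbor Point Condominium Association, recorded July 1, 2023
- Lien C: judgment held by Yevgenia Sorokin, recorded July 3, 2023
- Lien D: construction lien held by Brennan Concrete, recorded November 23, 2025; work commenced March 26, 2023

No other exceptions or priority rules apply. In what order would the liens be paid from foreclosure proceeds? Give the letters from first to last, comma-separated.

B, D, C, A

Effective dates: D relates back to March 26, 2023 (work commenced).
B is an HOA assessment lien, so it outranks all other liens regardless of date.
Remaining liens by effective date: D (March 26, 2023), C (July 3, 2023), A (October 23, 2023).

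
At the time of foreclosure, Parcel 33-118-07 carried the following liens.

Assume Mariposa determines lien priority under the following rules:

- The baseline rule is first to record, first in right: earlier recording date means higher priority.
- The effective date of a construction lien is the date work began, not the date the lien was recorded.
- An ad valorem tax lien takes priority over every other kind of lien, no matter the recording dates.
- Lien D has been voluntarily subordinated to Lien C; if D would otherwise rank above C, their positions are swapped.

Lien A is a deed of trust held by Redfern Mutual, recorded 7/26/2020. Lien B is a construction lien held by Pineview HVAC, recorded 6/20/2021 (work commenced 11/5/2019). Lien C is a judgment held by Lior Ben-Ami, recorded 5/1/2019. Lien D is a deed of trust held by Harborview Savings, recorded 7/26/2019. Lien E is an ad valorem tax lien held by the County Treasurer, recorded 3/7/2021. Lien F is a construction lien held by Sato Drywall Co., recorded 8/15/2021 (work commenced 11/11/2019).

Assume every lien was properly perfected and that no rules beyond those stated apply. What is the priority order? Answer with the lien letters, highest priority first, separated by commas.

Adjusting effective dates: B's effective date is 11/5/2019, when work began; F is treated as recorded 11/11/2019, the work-commencement date.
E is an ad valorem tax lien, so it outranks all other liens regardless of date.
The other liens, earliest effective date first: C (5/1/2019), D (7/26/2019), B (11/5/2019), F (11/11/2019), A (7/26/2020).
D is already junior to C, so the subordination agreement changes nothing.

E, C, D, B, F, A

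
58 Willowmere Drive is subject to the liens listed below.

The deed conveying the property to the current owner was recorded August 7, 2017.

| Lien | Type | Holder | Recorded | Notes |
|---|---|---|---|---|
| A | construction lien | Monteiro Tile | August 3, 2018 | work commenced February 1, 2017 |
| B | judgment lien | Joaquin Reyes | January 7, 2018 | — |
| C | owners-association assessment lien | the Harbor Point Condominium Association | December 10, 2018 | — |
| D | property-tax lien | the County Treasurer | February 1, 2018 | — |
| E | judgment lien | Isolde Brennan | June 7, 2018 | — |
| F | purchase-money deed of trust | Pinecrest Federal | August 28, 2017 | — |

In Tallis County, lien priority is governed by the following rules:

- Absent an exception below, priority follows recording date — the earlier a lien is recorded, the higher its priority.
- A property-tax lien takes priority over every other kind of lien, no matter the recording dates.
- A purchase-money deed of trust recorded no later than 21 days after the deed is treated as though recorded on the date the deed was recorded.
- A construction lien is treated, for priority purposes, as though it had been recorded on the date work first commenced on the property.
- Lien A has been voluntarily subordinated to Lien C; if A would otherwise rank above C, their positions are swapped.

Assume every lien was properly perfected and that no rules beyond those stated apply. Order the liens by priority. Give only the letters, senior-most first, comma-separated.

Effective dates after the stated exceptions: A relates back to February 1, 2017 (work commenced); F was recorded within the 21-day window, so its effective date is the deed date August 7, 2017.
As a property-tax lien, D is senior to every other lien.
Ordering the rest by effective date: A (February 1, 2017), F (August 7, 2017), B (January 7, 2018), E (June 7, 2018), C (December 10, 2018).
Because A would otherwise rank above C, the subordination swaps them.

D, C, F, B, E, A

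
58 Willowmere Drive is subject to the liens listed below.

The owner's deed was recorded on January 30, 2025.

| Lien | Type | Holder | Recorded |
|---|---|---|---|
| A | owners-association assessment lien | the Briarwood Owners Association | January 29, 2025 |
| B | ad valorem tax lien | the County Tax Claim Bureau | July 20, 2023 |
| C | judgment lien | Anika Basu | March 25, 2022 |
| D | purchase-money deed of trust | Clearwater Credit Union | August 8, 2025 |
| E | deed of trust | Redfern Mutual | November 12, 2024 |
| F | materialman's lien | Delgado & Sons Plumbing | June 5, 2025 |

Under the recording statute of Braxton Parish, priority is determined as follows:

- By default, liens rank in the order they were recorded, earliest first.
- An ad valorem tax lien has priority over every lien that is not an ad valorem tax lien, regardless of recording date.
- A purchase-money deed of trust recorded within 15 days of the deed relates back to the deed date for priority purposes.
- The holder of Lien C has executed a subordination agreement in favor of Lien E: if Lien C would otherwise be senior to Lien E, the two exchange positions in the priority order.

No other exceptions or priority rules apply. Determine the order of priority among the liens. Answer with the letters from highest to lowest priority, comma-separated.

Adjusting effective dates: D was recorded 190 days after the deed — beyond 15 days — so no relation-back applies.
B, as an ad valorem tax lien, has superpriority and ranks first.
Ordering the rest by effective date: C (March 25, 2022), E (November 12, 2024), A (January 29, 2025), F (June 5, 2025), D (August 8, 2025).
C is senior to E before the subordination, so the two trade places.

B, E, C, A, F, D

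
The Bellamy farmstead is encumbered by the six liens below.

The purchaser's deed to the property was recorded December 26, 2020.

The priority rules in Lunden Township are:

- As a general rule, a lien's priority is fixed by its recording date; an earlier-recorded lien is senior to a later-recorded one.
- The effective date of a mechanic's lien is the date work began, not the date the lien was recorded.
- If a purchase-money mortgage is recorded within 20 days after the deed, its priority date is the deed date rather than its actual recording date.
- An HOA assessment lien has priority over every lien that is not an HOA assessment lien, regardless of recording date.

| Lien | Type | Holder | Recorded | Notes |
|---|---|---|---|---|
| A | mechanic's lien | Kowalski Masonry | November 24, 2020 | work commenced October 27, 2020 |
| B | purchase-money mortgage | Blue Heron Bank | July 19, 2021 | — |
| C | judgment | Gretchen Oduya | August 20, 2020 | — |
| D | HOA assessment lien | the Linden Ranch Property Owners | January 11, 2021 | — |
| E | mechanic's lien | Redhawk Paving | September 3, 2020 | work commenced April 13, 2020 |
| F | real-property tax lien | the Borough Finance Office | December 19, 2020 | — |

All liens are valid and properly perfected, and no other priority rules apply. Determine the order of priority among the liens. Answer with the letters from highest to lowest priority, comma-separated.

First, effective dates: A relates back to October 27, 2020 (work commenced); B missed the 20-day window (205 days after the deed), so its recording date stands; E relates back to April 13, 2020 (work commenced).
D, as an HOA assessment lien, has superpriority and ranks first.
Remaining liens by effective date: E (April 13, 2020), C (August 20, 2020), A (October 27, 2020), F (December 19, 2020), B (July 19, 2021).

D, E, C, A, F, B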